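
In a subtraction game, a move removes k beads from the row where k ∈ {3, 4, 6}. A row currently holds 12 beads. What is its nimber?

1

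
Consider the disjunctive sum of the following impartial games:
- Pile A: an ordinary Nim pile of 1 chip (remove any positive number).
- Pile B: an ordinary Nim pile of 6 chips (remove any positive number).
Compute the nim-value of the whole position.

Pile A is a plain Nim pile of size 1, so its Grundy value is 1.
Pile B is a plain Nim pile of size 6, so its Grundy value is 6.
The value of a disjunctive sum is the nim-sum of the parts.
Combined value = 1 ⊕ 6 = 7.

7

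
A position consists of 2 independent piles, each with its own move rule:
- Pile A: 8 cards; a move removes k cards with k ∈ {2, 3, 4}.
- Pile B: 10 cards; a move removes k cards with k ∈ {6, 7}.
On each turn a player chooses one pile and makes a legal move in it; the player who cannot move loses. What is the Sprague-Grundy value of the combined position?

0

For pile A, compute g(0), g(1), … with moves {2, 3, 4}:
g(0) = mex{} = 0
g(1) = mex{} = 0
g(2) = mex{0} = 1
g(3) = mex{0} = 1
g(4) = mex{0,1} = 2
g(5) = mex{0,1} = 2
g(6) = mex{1,2} = 0
g(7) = mex{1,2} = 0
g(8) = mex{0,2} = 1
So g(8) = 1.
Build the Grundy sequence for pile B with g(k) = mex{g(k−s) : s ∈ {6, 7}, s ≤ k}:
g(0) = mex{} = 0
g(1) = mex{} = 0
g(2) = mex{} = 0
g(3) = mex{} = 0
g(4) = mex{} = 0
g(5) = mex{} = 0
g(6) = mex{0} = 1
g(7) = mex{0} = 1
g(8) = mex{0} = 1
g(9) = mex{0} = 1
g(10) = mex{0} = 1
So g(10) = 1.
By the Sprague-Grundy theorem, the Grundy value of a sum of independent games is the XOR of the component values.
Combined value = 1 ⊕ 1 = 0.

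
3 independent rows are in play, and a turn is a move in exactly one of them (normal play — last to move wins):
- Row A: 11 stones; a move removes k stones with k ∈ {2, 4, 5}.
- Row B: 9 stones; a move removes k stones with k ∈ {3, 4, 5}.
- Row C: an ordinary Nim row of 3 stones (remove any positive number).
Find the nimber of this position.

1

Build the Grundy sequence for row A with g(k) = mex{g(k−s) : s ∈ {2, 4, 5}, s ≤ k}:
k:     0  1  2  3  4  5  6  7  8  9 10 11
g(k):  0  0  1  1  2  2  3  0  0  1  1  2
So g(11) = 2.
Grundy values for row B (subtraction set {3, 4, 5}):
g(0) = mex{} = 0
g(1) = mex{} = 0
g(2) = mex{} = 0
g(3) = mex{0} = 1
g(4) = mex{0} = 1
g(5) = mex{0} = 1
g(6) = mex{0,1} = 2
g(7) = mex{0,1} = 2
g(8) = mex{1} = 0
g(9) = mex{1,2} = 0
So g(9) = 0.
Row C is a plain Nim row of size 3, so its Grundy value is 3.
The value of a disjunctive sum is the nim-sum of the parts.
Combined value = 2 ⊕ 0 ⊕ 3 = 1.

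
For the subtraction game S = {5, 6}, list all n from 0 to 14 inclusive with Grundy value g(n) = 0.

0, 1, 2, 3, 4, 11, 12, 13, 14

Build the Grundy sequence with g(k) = mex{g(k−s) : s ∈ {5, 6}, s ≤ k}:
k:     0  1  2  3  4  5  6  7  8  9 10 11 12 13 14
g(k):  0  0  0  0  0  1  1  1  1  1  2  0  0  0  0
The P-positions (g = 0) in 0..14 are 0, 1, 2, 3, 4, 11, 12, 13, 14.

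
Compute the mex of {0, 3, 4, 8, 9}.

1

0 is in the set but 1 is not, so the mex is 1.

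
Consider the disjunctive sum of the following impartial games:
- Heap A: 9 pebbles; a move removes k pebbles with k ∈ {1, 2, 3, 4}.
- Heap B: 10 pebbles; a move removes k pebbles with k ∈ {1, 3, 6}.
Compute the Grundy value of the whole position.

Build the Grundy sequence for heap A with g(k) = mex{g(k−s) : s ∈ {1, 2, 3, 4}, s ≤ k}:
g(0) = mex{} = 0
g(1) = mex{0} = 1
g(2) = mex{0,1} = 2
g(3) = mex{0,1,2} = 3
g(4) = mex{0,1,2,3} = 4
g(5) = mex{1,2,3,4} = 0
g(6) = mex{0,2,3,4} = 1
g(7) = mex{0,1,3,4} = 2
g(8) = mex{0,1,2,4} = 3
g(9) = mex{0,1,2,3} = 4
So g(9) = 4.
Build the Grundy sequence for heap B with g(k) = mex{g(k−s) : s ∈ {1, 3, 6}, s ≤ k}:
g(0) = mex{} = 0
g(1) = mex{0} = 1
g(2) = mex{1} = 0
g(3) = mex{0} = 1
g(4) = mex{1} = 0
g(5) = mex{0} = 1
g(6) = mex{0,1} = 2
g(7) = mex{0,1,2} = 3
g(8) = mex{0,1,3} = 2
g(9) = mex{1,2} = 0
g(10) = mex{0,3} = 1
So g(10) = 1.
The value of a disjunctive sum is the nim-sum of the parts.
Combined value = 4 XOR 1 = 5.

5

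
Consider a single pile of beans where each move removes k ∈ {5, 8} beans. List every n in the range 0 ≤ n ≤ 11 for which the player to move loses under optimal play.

0, 1, 2, 3, 4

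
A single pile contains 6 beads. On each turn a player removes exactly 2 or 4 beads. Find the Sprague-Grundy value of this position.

Build the Grundy sequence with g(k) = mex{g(k−s) : s ∈ {2, 4}, s ≤ k}:
k:     0  1  2  3  4  5  6
g(k):  0  0  1  1  2  2  0
So g(6) = 0.

0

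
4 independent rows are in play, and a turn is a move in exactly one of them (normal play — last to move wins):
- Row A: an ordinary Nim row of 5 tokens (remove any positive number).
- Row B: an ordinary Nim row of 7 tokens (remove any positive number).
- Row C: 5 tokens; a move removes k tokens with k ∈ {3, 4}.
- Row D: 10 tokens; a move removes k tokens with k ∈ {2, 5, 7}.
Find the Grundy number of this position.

Row A is a plain Nim row of size 5, so its Grundy value is 5.
Row B is a plain Nim row of size 7, so its Grundy value is 7.
For row C, compute g(0), g(1), … with moves {3, 4}:
g(0) = mex{} = 0
g(1) = mex{} = 0
g(2) = mex{} = 0
g(3) = mex{0} = 1
g(4) = mex{0} = 1
g(5) = mex{0} = 1
So g(5) = 1.
Build the Grundy sequence for row D with g(k) = mex{g(k−s) : s ∈ {2, 5, 7}, s ≤ k}:
g(0) = mex{} = 0
g(1) = mex{} = 0
g(2) = mex{0} = 1
g(3) = mex{0} = 1
g(4) = mex{1} = 0
g(5) = mex{0,1} = 2
g(6) = mex{0} = 1
g(7) = mex{0,1,2} = 3
g(8) = mex{0,1} = 2
g(9) = mex{0,1,3} = 2
g(10) = mex{1,2} = 0
So g(10) = 0.
By the Sprague-Grundy theorem, the Grundy value of a sum of independent games is the XOR of the component values.
Combined value = 5 ⊕ 7 ⊕ 1 ⊕ 0 = 3.

3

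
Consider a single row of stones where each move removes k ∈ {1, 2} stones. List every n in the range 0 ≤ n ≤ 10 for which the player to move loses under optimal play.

0, 3, 6, 9

Build the Grundy sequence with g(k) = mex{g(k−s) : s ∈ {1, 2}, s ≤ k}:
k:     0  1  2  3  4  5  6  7  8  9 10
g(k):  0  1  2  0  1  2  0  1  2  0  1
The P-positions (g = 0) in 0..10 are 0, 3, 6, 9.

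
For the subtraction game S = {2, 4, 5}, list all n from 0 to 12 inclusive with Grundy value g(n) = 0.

Build the Grundy sequence with g(k) = mex{g(k−s) : s ∈ {2, 4, 5}, s ≤ k}:
k:     0  1  2  3  4  5  6  7  8  9 10 11 12
g(k):  0  0  1  1  2  2  3  0  0  1  1  2  2
The P-positions (g = 0) in 0..12 are 0, 1, 7, 8.

0, 1, 7, 8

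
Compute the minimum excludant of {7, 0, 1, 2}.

3

The values 0, 1, 2 are all present; 3 is the first non-negative integer missing from the set.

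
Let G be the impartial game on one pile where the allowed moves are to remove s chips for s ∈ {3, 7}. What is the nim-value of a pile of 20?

Grundy values for subtraction set {3, 7}:
k:     0  1  2  3  4  5  6  7  8  9 10 11 12 13 14 15 16 17 18 19 20
g(k):  0  0  0  1  1  1  0  2  2  1  0  0  0  1  1  1  0  2  2  1  0
So g(20) = 0.

0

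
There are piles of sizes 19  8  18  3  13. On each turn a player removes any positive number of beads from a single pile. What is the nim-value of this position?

7

Bitwise XOR of the heap sizes:
  10011  (19)
  01000  (8)
  10010  (18)
  00011  (3)
  01101  (13)
  -----
  00111  (7)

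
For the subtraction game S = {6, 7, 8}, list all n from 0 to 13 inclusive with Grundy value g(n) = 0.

0, 1, 2, 3, 4, 5

Compute g(0), g(1), … for moves {6, 7, 8}:
k:     0  1  2  3  4  5  6  7  8  9 10 11 12 13
g(k):  0  0  0  0  0  0  1  1  1  1  1  1  2  2
The P-positions (g = 0) in 0..13 are 0, 1, 2, 3, 4, 5.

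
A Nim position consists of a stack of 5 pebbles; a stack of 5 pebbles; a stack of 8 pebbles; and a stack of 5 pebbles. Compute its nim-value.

Compute the nim-sum pairwise:
5 ^ 5 = 0
0 ^ 8 = 8
8 ^ 5 = 13

13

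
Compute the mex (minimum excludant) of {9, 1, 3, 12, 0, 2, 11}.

4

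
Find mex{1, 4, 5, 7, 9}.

0

0 is not in the set, so the mex is 0.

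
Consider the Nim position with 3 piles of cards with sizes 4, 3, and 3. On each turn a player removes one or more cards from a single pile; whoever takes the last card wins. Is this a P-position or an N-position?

N-position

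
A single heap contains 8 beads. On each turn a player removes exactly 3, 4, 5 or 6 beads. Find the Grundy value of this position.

Build the Grundy sequence with g(k) = mex{g(k−s) : s ∈ {3, 4, 5, 6}, s ≤ k}:
g(0) = mex{} = 0
g(1) = mex{} = 0
g(2) = mex{} = 0
g(3) = mex{0} = 1
g(4) = mex{0} = 1
g(5) = mex{0} = 1
g(6) = mex{0,1} = 2
g(7) = mex{0,1} = 2
g(8) = mex{0,1} = 2
So g(8) = 2.

2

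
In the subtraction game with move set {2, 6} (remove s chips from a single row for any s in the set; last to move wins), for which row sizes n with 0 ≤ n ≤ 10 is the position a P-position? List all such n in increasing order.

0, 1, 4, 5, 8, 9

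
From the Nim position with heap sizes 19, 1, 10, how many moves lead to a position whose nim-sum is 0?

Compute the nim-sum pairwise:
19 ^ 1 = 18
18 ^ 10 = 24
The overall nim-sum is X = 24. A heap of size p has a winning move iff p XOR X < p (reduce it to p XOR X).
  19: 19 XOR 24 = 11 < 19 — winning move (to 11).
  1: 1 XOR 24 = 25 ≥ 1 — no move.
  10: 10 XOR 24 = 18 ≥ 10 — no move.
That gives 1 winning move.

1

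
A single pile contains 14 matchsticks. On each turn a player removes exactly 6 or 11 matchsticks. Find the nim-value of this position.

2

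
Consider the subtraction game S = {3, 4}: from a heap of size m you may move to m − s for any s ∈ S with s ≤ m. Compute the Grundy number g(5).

Compute g(0), g(1), … for moves {3, 4}:
k:     0  1  2  3  4  5
g(k):  0  0  0  1  1  1
So g(5) = 1.

1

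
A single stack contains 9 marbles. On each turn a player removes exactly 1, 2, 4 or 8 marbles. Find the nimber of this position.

0

Grundy values for subtraction set {1, 2, 4, 8}:
g(0) = mex{} = 0
g(1) = mex{0} = 1
g(2) = mex{0,1} = 2
g(3) = mex{1,2} = 0
g(4) = mex{0,2} = 1
g(5) = mex{0,1} = 2
g(6) = mex{1,2} = 0
g(7) = mex{0,2} = 1
g(8) = mex{0,1} = 2
g(9) = mex{1,2} = 0
So g(9) = 0.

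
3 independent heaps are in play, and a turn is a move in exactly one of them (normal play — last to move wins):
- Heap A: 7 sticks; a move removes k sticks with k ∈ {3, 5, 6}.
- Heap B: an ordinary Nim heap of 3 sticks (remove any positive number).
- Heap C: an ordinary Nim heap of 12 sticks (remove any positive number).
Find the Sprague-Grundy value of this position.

13

For heap A, compute g(0), g(1), … with moves {3, 5, 6}:
g(0) = mex{} = 0
g(1) = mex{} = 0
g(2) = mex{} = 0
g(3) = mex{0} = 1
g(4) = mex{0} = 1
g(5) = mex{0} = 1
g(6) = mex{0,1} = 2
g(7) = mex{0,1} = 2
So g(7) = 2.
Heap B is a plain Nim heap of size 3, so its Grundy value is 3.
Heap C is a plain Nim heap of size 12, so its Grundy value is 12.
The value of a disjunctive sum is the nim-sum of the parts.
Combined value = 2 XOR 3 XOR 12 = 13.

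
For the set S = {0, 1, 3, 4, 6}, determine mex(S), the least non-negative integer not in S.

2

The values 0, 1 are all present; 2 is the first non-negative integer missing from the set.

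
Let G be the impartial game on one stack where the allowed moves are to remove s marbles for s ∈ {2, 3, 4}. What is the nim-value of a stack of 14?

1

Grundy values for subtraction set {2, 3, 4}:
k:     0  1  2  3  4  5  6  7  8  9 10 11 12 13 14
g(k):  0  0  1  1  2  2  0  0  1  1  2  2  0  0  1
So g(14) = 1.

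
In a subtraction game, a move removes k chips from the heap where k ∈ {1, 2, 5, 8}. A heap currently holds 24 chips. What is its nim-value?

Grundy values for subtraction set {1, 2, 5, 8}:
k:     0  1  2  3  4  5  6  7  8  9 10 11 12 13 14 15 16 17 18 19 20 21 22 23 24
g(k):  0  1  2  0  1  2  0  1  2  0  1  2  0  1  2  0  1  2  0  1  2  0  1  2  0
So g(24) = 0.

0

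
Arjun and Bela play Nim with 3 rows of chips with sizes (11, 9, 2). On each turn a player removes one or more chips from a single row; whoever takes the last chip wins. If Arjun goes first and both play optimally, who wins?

Compute the nim-sum pairwise:
11 ⊕ 9 = 2
2 ⊕ 2 = 0
The nim-sum is 0, so this is a P-position: the player to move is in a losing position under optimal play; Arjun is about to move from it and so loses — Bela wins.

Bela wins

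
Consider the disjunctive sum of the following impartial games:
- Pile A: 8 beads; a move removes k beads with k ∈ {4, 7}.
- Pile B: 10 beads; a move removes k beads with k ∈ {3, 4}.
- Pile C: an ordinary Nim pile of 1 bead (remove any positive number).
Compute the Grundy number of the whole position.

2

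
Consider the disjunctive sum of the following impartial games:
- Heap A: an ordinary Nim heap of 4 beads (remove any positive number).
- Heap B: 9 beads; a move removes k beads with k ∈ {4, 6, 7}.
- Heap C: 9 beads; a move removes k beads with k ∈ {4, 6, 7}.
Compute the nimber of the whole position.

Heap A is a plain Nim heap of size 4, so its Grundy value is 4.
Build the Grundy sequence for heap B with g(k) = mex{g(k−s) : s ∈ {4, 6, 7}, s ≤ k}:
g(0) = mex{} = 0
g(1) = mex{} = 0
g(2) = mex{} = 0
g(3) = mex{} = 0
g(4) = mex{0} = 1
g(5) = mex{0} = 1
g(6) = mex{0} = 1
g(7) = mex{0} = 1
g(8) = mex{0,1} = 2
g(9) = mex{0,1} = 2
So g(9) = 2.
For heap C, compute g(0), g(1), … with moves {4, 6, 7}:
g(0) = mex{} = 0
g(1) = mex{} = 0
g(2) = mex{} = 0
g(3) = mex{} = 0
g(4) = mex{0} = 1
g(5) = mex{0} = 1
g(6) = mex{0} = 1
g(7) = mex{0} = 1
g(8) = mex{0,1} = 2
g(9) = mex{0,1} = 2
So g(9) = 2.
By the Sprague-Grundy theorem, the Grundy value of a sum of independent games is the XOR of the component values.
Combined value = 4 ⊕ 2 ⊕ 2 = 4.

4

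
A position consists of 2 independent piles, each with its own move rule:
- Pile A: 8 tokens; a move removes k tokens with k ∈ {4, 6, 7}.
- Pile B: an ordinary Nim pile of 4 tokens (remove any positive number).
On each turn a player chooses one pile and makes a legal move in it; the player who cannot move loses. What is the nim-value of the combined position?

Grundy values for pile A (subtraction set {4, 6, 7}):
g(0) = mex{} = 0
g(1) = mex{} = 0
g(2) = mex{} = 0
g(3) = mex{} = 0
g(4) = mex{0} = 1
g(5) = mex{0} = 1
g(6) = mex{0} = 1
g(7) = mex{0} = 1
g(8) = mex{0,1} = 2
So g(8) = 2.
Pile B is a plain Nim pile of size 4, so its Grundy value is 4.
The value of a disjunctive sum is the nim-sum of the parts.
Combined value = 2 ⊕ 4 = 6.

6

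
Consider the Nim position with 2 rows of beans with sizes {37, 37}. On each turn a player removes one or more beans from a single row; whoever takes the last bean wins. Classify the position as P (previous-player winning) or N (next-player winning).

P-position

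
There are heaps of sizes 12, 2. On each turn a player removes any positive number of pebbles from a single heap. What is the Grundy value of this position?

Compute the nim-sum pairwise:
12 XOR 2 = 14

14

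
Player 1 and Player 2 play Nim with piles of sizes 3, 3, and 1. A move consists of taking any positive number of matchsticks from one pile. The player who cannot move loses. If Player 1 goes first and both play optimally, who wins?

Compute the nim-sum pairwise:
3 ^ 3 = 0
0 ^ 1 = 1
The nim-sum is 1 ≠ 0, so this is an N-position: the player to move can win; Player 1 has a winning move.

Player 1 wins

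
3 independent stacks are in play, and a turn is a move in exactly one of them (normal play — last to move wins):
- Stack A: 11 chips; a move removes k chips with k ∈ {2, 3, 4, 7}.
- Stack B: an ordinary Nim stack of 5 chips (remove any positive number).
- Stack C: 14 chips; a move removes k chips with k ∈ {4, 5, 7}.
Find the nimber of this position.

For stack A, compute g(0), g(1), … with moves {2, 3, 4, 7}:
g(0) = mex{} = 0
g(1) = mex{} = 0
g(2) = mex{0} = 1
g(3) = mex{0} = 1
g(4) = mex{0,1} = 2
g(5) = mex{0,1} = 2
g(6) = mex{1,2} = 0
g(7) = mex{0,1,2} = 3
g(8) = mex{0,2} = 1
g(9) = mex{0,1,2,3} = 4
g(10) = mex{0,1,3} = 2
g(11) = mex{1,2,3,4} = 0
So g(11) = 0.
Stack B is a plain Nim stack of size 5, so its Grundy value is 5.
Grundy values for stack C (subtraction set {4, 5, 7}):
k:     0  1  2  3  4  5  6  7  8  9 10 11 12 13 14
g(k):  0  0  0  0  1  1  1  1  2  2  2  0  0  0  0
So g(14) = 0.
The value of a disjunctive sum is the nim-sum of the parts.
Combined value = 0 XOR 5 XOR 0 = 5.

5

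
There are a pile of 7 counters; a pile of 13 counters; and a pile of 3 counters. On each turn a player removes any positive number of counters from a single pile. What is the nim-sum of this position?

Write each in binary and XOR column by column:
  0111  (7)
  1101  (13)
  0011  (3)
  ----
  1001  (9)

9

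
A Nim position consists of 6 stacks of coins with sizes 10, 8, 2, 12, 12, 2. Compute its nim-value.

2

Bitwise XOR of the heap sizes:
  1010  (10)
  1000  (8)
  0010  (2)
  1100  (12)
  1100  (12)
  0010  (2)
  ----
  0010  (2)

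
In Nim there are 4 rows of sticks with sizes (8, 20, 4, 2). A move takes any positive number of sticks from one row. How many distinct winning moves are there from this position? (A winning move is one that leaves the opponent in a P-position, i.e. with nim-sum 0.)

Nim-sum: 8 ^ 20 ^ 4 ^ 2 = 26.
The overall nim-sum is X = 26. A row of size p has a winning move iff p XOR X < p (reduce it to p XOR X).
  8: 8 XOR 26 = 18 ≥ 8 — no move.
  20: 20 XOR 26 = 14 < 20 — winning move (to 14).
  4: 4 XOR 26 = 30 ≥ 4 — no move.
  2: 2 XOR 26 = 24 ≥ 2 — no move.
That gives 1 winning move.

1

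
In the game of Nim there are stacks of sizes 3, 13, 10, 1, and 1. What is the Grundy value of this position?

Write each in binary and XOR column by column:
  0011  (3)
  1101  (13)
  1010  (10)
  0001  (1)
  0001  (1)
  ----
  0100  (4)

4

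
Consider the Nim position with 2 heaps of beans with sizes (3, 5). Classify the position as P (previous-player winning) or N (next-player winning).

Bitwise XOR of the heap sizes:
  011  (3)
  101  (5)
  ---
  110  (6)
The nim-sum is 6 ≠ 0, so this is an N-position: the player to move can win.

N-position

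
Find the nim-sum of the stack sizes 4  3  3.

4

Nim-sum: 4 ^ 3 ^ 3 = 4.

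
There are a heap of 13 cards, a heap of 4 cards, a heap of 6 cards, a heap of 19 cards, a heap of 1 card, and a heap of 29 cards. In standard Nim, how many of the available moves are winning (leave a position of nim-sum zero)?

0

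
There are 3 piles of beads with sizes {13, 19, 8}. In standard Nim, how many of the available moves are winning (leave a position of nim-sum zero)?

1

Bitwise XOR of the heap sizes:
  01101  (13)
  10011  (19)
  01000  (8)
  -----
  10110  (22)
The overall nim-sum is X = 22. A pile of size p has a winning move iff p XOR X < p (reduce it to p XOR X).
  13: 13 XOR 22 = 27 ≥ 13 — no move.
  19: 19 XOR 22 = 5 < 19 — winning move (to 5).
  8: 8 XOR 22 = 30 ≥ 8 — no move.
That gives 1 winning move.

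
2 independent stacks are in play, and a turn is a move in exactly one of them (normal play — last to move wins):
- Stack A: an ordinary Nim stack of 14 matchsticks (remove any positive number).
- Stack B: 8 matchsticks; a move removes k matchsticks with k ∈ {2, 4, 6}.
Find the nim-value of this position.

14

Stack A is a plain Nim stack of size 14, so its Grundy value is 14.
For stack B, compute g(0), g(1), … with moves {2, 4, 6}:
k:     0  1  2  3  4  5  6  7  8
g(k):  0  0  1  1  2  2  3  3  0
So g(8) = 0.
The value of a disjunctive sum is the nim-sum of the parts.
Combined value = 14 ⊕ 0 = 14.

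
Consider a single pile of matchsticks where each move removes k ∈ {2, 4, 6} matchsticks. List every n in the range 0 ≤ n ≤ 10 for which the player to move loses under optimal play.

0, 1, 8, 9

Compute g(0), g(1), … for moves {2, 4, 6}:
g(0) = mex{} = 0
g(1) = mex{} = 0
g(2) = mex{0} = 1
g(3) = mex{0} = 1
g(4) = mex{0,1} = 2
g(5) = mex{0,1} = 2
g(6) = mex{0,1,2} = 3
g(7) = mex{0,1,2} = 3
g(8) = mex{1,2,3} = 0
g(9) = mex{1,2,3} = 0
g(10) = mex{0,2,3} = 1
The P-positions (g = 0) in 0..10 are 0, 1, 8, 9.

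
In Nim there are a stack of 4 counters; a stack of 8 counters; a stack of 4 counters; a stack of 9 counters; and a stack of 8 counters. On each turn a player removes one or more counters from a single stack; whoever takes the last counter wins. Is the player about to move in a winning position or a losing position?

Compute the nim-sum pairwise:
4 XOR 8 = 12
12 XOR 4 = 8
8 XOR 9 = 1
1 XOR 8 = 9
The nim-sum is 9 ≠ 0, so this is an N-position: the player to move can win.

Winning position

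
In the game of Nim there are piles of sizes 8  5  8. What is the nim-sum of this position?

Compute the nim-sum pairwise:
8 XOR 5 = 13
13 XOR 8 = 5

5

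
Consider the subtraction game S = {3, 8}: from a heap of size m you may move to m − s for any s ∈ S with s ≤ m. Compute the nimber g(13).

0

Build the Grundy sequence with g(k) = mex{g(k−s) : s ∈ {3, 8}, s ≤ k}:
g(0) = mex{} = 0
g(1) = mex{} = 0
g(2) = mex{} = 0
g(3) = mex{0} = 1
g(4) = mex{0} = 1
g(5) = mex{0} = 1
g(6) = mex{1} = 0
g(7) = mex{1} = 0
g(8) = mex{0,1} = 2
g(9) = mex{0} = 1
g(10) = mex{0} = 1
g(11) = mex{1,2} = 0
g(12) = mex{1} = 0
g(13) = mex{1} = 0
So g(13) = 0.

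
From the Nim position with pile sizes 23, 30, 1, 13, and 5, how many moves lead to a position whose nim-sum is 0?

In binary:
  10111  (23)
  11110  (30)
  00001  (1)
  01101  (13)
  00101  (5)
  -----
  00000  (0)
The nim-sum is already 0, so every move leaves a nonzero nim-sum — there are no winning moves.

0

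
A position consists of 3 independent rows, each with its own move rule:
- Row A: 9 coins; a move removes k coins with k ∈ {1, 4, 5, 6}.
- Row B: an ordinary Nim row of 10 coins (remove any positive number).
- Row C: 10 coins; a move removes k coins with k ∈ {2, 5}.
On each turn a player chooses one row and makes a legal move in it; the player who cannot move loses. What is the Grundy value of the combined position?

11

For row A, compute g(0), g(1), … with moves {1, 4, 5, 6}:
g(0) = mex{} = 0
g(1) = mex{0} = 1
g(2) = mex{1} = 0
g(3) = mex{0} = 1
g(4) = mex{0,1} = 2
g(5) = mex{0,1,2} = 3
g(6) = mex{0,1,3} = 2
g(7) = mex{0,1,2} = 3
g(8) = mex{0,1,2,3} = 4
g(9) = mex{1,2,3,4} = 0
So g(9) = 0.
Row B is a plain Nim row of size 10, so its Grundy value is 10.
Build the Grundy sequence for row C with g(k) = mex{g(k−s) : s ∈ {2, 5}, s ≤ k}:
k:     0  1  2  3  4  5  6  7  8  9 10
g(k):  0  0  1  1  0  2  1  0  0  1  1
So g(10) = 1.
By the Sprague-Grundy theorem, the Grundy value of a sum of independent games is the XOR of the component values.
Combined value = 0 XOR 10 XOR 1 = 11.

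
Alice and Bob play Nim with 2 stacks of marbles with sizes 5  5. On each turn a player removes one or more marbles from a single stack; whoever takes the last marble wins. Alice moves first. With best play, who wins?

Bob wins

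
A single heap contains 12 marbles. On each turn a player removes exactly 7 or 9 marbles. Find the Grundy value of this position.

Compute g(0), g(1), … for moves {7, 9}:
k:     0  1  2  3  4  5  6  7  8  9 10 11 12
g(k):  0  0  0  0  0  0  0  1  1  1  1  1  1
So g(12) = 1.

1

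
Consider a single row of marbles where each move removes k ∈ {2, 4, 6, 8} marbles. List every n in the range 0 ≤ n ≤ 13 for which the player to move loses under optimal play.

0, 1, 10, 11

Build the Grundy sequence with g(k) = mex{g(k−s) : s ∈ {2, 4, 6, 8}, s ≤ k}:
g(0) = mex{} = 0
g(1) = mex{} = 0
g(2) = mex{0} = 1
g(3) = mex{0} = 1
g(4) = mex{0,1} = 2
g(5) = mex{0,1} = 2
g(6) = mex{0,1,2} = 3
g(7) = mex{0,1,2} = 3
g(8) = mex{0,1,2,3} = 4
g(9) = mex{0,1,2,3} = 4
g(10) = mex{1,2,3,4} = 0
g(11) = mex{1,2,3,4} = 0
g(12) = mex{0,2,3,4} = 1
g(13) = mex{0,2,3,4} = 1
The P-positions (g = 0) in 0..13 are 0, 1, 10, 11.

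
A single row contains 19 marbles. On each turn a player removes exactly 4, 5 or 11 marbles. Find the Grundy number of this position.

0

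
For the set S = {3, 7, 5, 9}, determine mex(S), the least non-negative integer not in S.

0 is not in the set, so the mex is 0.

0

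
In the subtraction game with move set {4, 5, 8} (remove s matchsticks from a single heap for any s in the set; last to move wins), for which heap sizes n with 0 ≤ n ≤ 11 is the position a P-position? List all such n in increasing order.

0, 1, 2, 3

Grundy values for subtraction set {4, 5, 8}:
k:     0  1  2  3  4  5  6  7  8  9 10 11
g(k):  0  0  0  0  1  1  1  1  2  2  2  2
The P-positions (g = 0) in 0..11 are 0, 1, 2, 3.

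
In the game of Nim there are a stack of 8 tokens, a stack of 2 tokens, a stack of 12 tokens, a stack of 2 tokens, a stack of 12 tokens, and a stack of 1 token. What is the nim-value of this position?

9

Nim-sum: 8 ⊕ 2 ⊕ 12 ⊕ 2 ⊕ 12 ⊕ 1 = 9.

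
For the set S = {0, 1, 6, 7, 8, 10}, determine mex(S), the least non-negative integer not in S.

2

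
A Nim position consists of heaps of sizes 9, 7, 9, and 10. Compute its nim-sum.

Write each in binary and XOR column by column:
  1001  (9)
  0111  (7)
  1001  (9)
  1010  (10)
  ----
  1101  (13)

13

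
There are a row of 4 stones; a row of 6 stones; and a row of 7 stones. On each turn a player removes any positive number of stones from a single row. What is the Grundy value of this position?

Nim-sum: 4 ^ 6 ^ 7 = 5.

5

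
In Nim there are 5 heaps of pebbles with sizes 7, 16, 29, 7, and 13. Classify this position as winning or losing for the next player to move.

Losing position

Compute the nim-sum pairwise:
7 ⊕ 16 = 23
23 ⊕ 29 = 10
10 ⊕ 7 = 13
13 ⊕ 13 = 0
The nim-sum is 0, so this is a P-position: the player to move is in a losing position under optimal play.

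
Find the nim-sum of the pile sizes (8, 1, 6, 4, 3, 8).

0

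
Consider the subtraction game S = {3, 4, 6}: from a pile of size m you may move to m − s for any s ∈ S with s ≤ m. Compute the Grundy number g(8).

Build the Grundy sequence with g(k) = mex{g(k−s) : s ∈ {3, 4, 6}, s ≤ k}:
g(0) = mex{} = 0
g(1) = mex{} = 0
g(2) = mex{} = 0
g(3) = mex{0} = 1
g(4) = mex{0} = 1
g(5) = mex{0} = 1
g(6) = mex{0,1} = 2
g(7) = mex{0,1} = 2
g(8) = mex{0,1} = 2
So g(8) = 2.

2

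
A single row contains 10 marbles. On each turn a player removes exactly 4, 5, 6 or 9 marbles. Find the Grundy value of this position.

2

Compute g(0), g(1), … for moves {4, 5, 6, 9}:
g(0) = mex{} = 0
g(1) = mex{} = 0
g(2) = mex{} = 0
g(3) = mex{} = 0
g(4) = mex{0} = 1
g(5) = mex{0} = 1
g(6) = mex{0} = 1
g(7) = mex{0} = 1
g(8) = mex{0,1} = 2
g(9) = mex{0,1} = 2
g(10) = mex{0,1} = 2
So g(10) = 2.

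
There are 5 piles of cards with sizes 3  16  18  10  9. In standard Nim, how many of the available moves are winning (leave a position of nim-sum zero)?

3

Nim-sum: 3 XOR 16 XOR 18 XOR 10 XOR 9 = 2.
The overall nim-sum is X = 2. A pile of size p has a winning move iff p XOR X < p (reduce it to p XOR X).
  3: 3 XOR 2 = 1 < 3 — winning move (to 1).
  16: 16 XOR 2 = 18 ≥ 16 — no move.
  18: 18 XOR 2 = 16 < 18 — winning move (to 16).
  10: 10 XOR 2 = 8 < 10 — winning move (to 8).
  9: 9 XOR 2 = 11 ≥ 9 — no move.
That gives 3 winning moves.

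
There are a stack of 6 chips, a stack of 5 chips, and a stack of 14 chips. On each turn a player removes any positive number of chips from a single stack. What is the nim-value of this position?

13

Nim-sum: 6 XOR 5 XOR 14 = 13.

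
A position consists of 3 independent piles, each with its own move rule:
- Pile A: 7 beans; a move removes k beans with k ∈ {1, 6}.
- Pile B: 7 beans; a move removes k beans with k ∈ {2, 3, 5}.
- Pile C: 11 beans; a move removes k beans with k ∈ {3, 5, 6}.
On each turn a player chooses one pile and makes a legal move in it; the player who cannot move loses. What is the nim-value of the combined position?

For pile A, compute g(0), g(1), … with moves {1, 6}:
g(0) = mex{} = 0
g(1) = mex{0} = 1
g(2) = mex{1} = 0
g(3) = mex{0} = 1
g(4) = mex{1} = 0
g(5) = mex{0} = 1
g(6) = mex{0,1} = 2
g(7) = mex{1,2} = 0
So g(7) = 0.
Build the Grundy sequence for pile B with g(k) = mex{g(k−s) : s ∈ {2, 3, 5}, s ≤ k}:
g(0) = mex{} = 0
g(1) = mex{} = 0
g(2) = mex{0} = 1
g(3) = mex{0} = 1
g(4) = mex{0,1} = 2
g(5) = mex{0,1} = 2
g(6) = mex{0,1,2} = 3
g(7) = mex{1,2} = 0
So g(7) = 0.
Grundy values for pile C (subtraction set {3, 5, 6}):
k:     0  1  2  3  4  5  6  7  8  9 10 11
g(k):  0  0  0  1  1  1  2  2  2  0  0  0
So g(11) = 0.
By the Sprague-Grundy theorem, the Grundy value of a sum of independent games is the XOR of the component values.
Combined value = 0 ⊕ 0 ⊕ 0 = 0.

0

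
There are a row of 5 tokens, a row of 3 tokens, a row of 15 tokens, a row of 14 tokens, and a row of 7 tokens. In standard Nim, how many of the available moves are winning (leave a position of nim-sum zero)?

Nim-sum: 5 ⊕ 3 ⊕ 15 ⊕ 14 ⊕ 7 = 0.
The nim-sum is already 0, so every move leaves a nonzero nim-sum — there are no winning moves.

0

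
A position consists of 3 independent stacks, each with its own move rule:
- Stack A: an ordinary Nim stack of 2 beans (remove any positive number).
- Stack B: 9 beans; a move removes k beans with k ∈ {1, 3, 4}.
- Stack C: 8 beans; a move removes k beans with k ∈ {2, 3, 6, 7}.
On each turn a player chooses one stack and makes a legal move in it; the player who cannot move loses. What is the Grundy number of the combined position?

Stack A is a plain Nim stack of size 2, so its Grundy value is 2.
Build the Grundy sequence for stack B with g(k) = mex{g(k−s) : s ∈ {1, 3, 4}, s ≤ k}:
g(0) = mex{} = 0
g(1) = mex{0} = 1
g(2) = mex{1} = 0
g(3) = mex{0} = 1
g(4) = mex{0,1} = 2
g(5) = mex{0,1,2} = 3
g(6) = mex{0,1,3} = 2
g(7) = mex{1,2} = 0
g(8) = mex{0,2,3} = 1
g(9) = mex{1,2,3} = 0
So g(9) = 0.
Build the Grundy sequence for stack C with g(k) = mex{g(k−s) : s ∈ {2, 3, 6, 7}, s ≤ k}:
k:     0  1  2  3  4  5  6  7  8
g(k):  0  0  1  1  2  0  3  1  2
So g(8) = 2.
The value of a disjunctive sum is the nim-sum of the parts.
Combined value = 2 XOR 0 XOR 2 = 0.

0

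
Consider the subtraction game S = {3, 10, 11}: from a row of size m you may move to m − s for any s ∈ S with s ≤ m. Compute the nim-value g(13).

Grundy values for subtraction set {3, 10, 11}:
k:     0  1  2  3  4  5  6  7  8  9 10 11 12 13
g(k):  0  0  0  1  1  1  0  0  0  1  1  1  2  2
So g(13) = 2.

2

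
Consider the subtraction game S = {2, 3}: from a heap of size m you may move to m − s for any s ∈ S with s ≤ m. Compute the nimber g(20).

0

Build the Grundy sequence with g(k) = mex{g(k−s) : s ∈ {2, 3}, s ≤ k}:
k:     0  1  2  3  4  5  6  7  8  9 10 11 12 13 14 15 16 17 18 19 20
g(k):  0  0  1  1  2  0  0  1  1  2  0  0  1  1  2  0  0  1  1  2  0
So g(20) = 0.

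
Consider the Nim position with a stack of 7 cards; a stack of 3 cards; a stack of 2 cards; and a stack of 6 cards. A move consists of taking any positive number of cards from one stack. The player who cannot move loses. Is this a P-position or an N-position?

P-position

Compute the nim-sum pairwise:
7 XOR 3 = 4
4 XOR 2 = 6
6 XOR 6 = 0
The nim-sum is 0, so this is a P-position: the player to move is in a losing position under optimal play.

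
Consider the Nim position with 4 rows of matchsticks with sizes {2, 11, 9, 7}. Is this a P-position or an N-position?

Nim-sum: 2 ^ 11 ^ 9 ^ 7 = 7.
The nim-sum is 7 ≠ 0, so this is an N-position: the player to move can win.

N-position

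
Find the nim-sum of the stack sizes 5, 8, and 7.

10

Nim-sum: 5 ⊕ 8 ⊕ 7 = 10.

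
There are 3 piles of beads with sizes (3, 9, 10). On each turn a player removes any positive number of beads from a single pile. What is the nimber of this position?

Compute the nim-sum pairwise:
3 XOR 9 = 10
10 XOR 10 = 0

0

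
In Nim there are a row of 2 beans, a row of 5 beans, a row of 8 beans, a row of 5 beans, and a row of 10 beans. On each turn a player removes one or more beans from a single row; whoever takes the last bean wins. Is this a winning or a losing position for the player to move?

Losing position

Compute the nim-sum pairwise:
2 XOR 5 = 7
7 XOR 8 = 15
15 XOR 5 = 10
10 XOR 10 = 0
The nim-sum is 0, so this is a P-position: the player to move is in a losing position under optimal play.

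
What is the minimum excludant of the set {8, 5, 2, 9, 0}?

0 is in the set but 1 is not, so the mex is 1.

1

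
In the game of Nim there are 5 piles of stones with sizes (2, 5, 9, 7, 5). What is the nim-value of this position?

Compute the nim-sum pairwise:
2 ⊕ 5 = 7
7 ⊕ 9 = 14
14 ⊕ 7 = 9
9 ⊕ 5 = 12

12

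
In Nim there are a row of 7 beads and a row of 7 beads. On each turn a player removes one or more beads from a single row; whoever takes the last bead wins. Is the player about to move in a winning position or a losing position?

Nim-sum: 7 XOR 7 = 0.
The nim-sum is 0, so this is a P-position: the player to move is in a losing position under optimal play.

Losing position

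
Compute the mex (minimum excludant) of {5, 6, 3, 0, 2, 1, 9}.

4

The values 0, 1, 2, 3 are all present; 4 is the first non-negative integer missing from the set.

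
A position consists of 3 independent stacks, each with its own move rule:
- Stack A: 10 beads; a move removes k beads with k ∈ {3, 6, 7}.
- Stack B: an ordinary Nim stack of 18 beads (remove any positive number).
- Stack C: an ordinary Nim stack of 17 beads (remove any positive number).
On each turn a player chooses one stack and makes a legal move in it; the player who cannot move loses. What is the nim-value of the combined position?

Grundy values for stack A (subtraction set {3, 6, 7}):
g(0) = mex{} = 0
g(1) = mex{} = 0
g(2) = mex{} = 0
g(3) = mex{0} = 1
g(4) = mex{0} = 1
g(5) = mex{0} = 1
g(6) = mex{0,1} = 2
g(7) = mex{0,1} = 2
g(8) = mex{0,1} = 2
g(9) = mex{0,1,2} = 3
g(10) = mex{1,2} = 0
So g(10) = 0.
Stack B is a plain Nim stack of size 18, so its Grundy value is 18.
Stack C is a plain Nim stack of size 17, so its Grundy value is 17.
The value of a disjunctive sum is the nim-sum of the parts.
Combined value = 0 ⊕ 18 ⊕ 17 = 3.

3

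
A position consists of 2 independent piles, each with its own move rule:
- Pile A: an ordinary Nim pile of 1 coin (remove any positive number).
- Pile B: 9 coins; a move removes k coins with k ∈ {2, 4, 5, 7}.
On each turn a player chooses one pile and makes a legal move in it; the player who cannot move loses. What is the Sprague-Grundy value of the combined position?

1

Pile A is a plain Nim pile of size 1, so its Grundy value is 1.
Grundy values for pile B (subtraction set {2, 4, 5, 7}):
g(0) = mex{} = 0
g(1) = mex{} = 0
g(2) = mex{0} = 1
g(3) = mex{0} = 1
g(4) = mex{0,1} = 2
g(5) = mex{0,1} = 2
g(6) = mex{0,1,2} = 3
g(7) = mex{0,1,2} = 3
g(8) = mex{0,1,2,3} = 4
g(9) = mex{1,2,3} = 0
So g(9) = 0.
By the Sprague-Grundy theorem, the Grundy value of a sum of independent games is the XOR of the component values.
Combined value = 1 XOR 0 = 1.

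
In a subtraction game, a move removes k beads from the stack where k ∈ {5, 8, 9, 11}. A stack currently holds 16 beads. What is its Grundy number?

0

Compute g(0), g(1), … for moves {5, 8, 9, 11}:
k:     0  1  2  3  4  5  6  7  8  9 10 11 12 13 14 15 16
g(k):  0  0  0  0  0  1  1  1  1  1  2  2  2  2  2  3  0
So g(16) = 0.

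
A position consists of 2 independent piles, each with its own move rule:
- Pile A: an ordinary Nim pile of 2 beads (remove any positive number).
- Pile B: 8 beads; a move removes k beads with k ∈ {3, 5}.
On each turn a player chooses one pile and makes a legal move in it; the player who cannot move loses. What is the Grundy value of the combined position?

Pile A is a plain Nim pile of size 2, so its Grundy value is 2.
For pile B, compute g(0), g(1), … with moves {3, 5}:
g(0) = mex{} = 0
g(1) = mex{} = 0
g(2) = mex{} = 0
g(3) = mex{0} = 1
g(4) = mex{0} = 1
g(5) = mex{0} = 1
g(6) = mex{0,1} = 2
g(7) = mex{0,1} = 2
g(8) = mex{1} = 0
So g(8) = 0.
The value of a disjunctive sum is the nim-sum of the parts.
Combined value = 2 XOR 0 = 2.

2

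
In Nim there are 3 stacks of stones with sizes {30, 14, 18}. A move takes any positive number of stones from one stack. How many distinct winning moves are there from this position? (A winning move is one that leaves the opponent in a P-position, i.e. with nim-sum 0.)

Nim-sum: 30 ⊕ 14 ⊕ 18 = 2.
The overall nim-sum is X = 2. A stack of size p has a winning move iff p XOR X < p (reduce it to p XOR X).
  30: 30 XOR 2 = 28 < 30 — winning move (to 28).
  14: 14 XOR 2 = 12 < 14 — winning move (to 12).
  18: 18 XOR 2 = 16 < 18 — winning move (to 16).
That gives 3 winning moves.

3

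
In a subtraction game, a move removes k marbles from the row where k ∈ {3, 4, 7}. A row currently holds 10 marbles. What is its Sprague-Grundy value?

0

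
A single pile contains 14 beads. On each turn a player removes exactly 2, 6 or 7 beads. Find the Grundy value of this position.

0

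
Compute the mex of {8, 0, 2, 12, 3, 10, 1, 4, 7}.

The values 0, 1, 2, 3, 4 are all present; 5 is the first non-negative integer missing from the set.

5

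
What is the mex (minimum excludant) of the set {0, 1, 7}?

2

The values 0, 1 are all present; 2 is the first non-negative integer missing from the set.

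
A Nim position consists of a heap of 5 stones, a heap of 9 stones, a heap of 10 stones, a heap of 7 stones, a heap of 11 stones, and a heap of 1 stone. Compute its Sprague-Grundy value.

Nim-sum: 5 XOR 9 XOR 10 XOR 7 XOR 11 XOR 1 = 11.

11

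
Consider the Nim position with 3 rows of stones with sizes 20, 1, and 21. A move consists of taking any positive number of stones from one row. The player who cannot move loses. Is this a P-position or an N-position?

P-position

Nim-sum: 20 XOR 1 XOR 21 = 0.
The nim-sum is 0, so this is a P-position: the player to move is in a losing position under optimal play.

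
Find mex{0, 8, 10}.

0 is in the set but 1 is not, so the mex is 1.

1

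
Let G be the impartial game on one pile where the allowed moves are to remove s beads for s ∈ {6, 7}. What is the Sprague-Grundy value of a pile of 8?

Grundy values for subtraction set {6, 7}:
g(0) = mex{} = 0
g(1) = mex{} = 0
g(2) = mex{} = 0
g(3) = mex{} = 0
g(4) = mex{} = 0
g(5) = mex{} = 0
g(6) = mex{0} = 1
g(7) = mex{0} = 1
g(8) = mex{0} = 1
So g(8) = 1.

1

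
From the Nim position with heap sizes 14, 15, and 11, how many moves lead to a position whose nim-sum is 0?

Nim-sum: 14 ^ 15 ^ 11 = 10.
The overall nim-sum is X = 10. A heap of size p has a winning move iff p XOR X < p (reduce it to p XOR X).
  14: 14 XOR 10 = 4 < 14 — winning move (to 4).
  15: 15 XOR 10 = 5 < 15 — winning move (to 5).
  11: 11 XOR 10 = 1 < 11 — winning move (to 1).
That gives 3 winning moves.

3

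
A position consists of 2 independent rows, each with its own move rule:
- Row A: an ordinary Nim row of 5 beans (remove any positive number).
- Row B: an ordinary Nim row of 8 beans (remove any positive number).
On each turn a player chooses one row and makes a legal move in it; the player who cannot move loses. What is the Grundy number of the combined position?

13

Row A is a plain Nim row of size 5, so its Grundy value is 5.
Row B is a plain Nim row of size 8, so its Grundy value is 8.
The value of a disjunctive sum is the nim-sum of the parts.
Combined value = 5 ⊕ 8 = 13.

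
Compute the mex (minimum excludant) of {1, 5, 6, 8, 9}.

0

0 is not in the set, so the mex is 0.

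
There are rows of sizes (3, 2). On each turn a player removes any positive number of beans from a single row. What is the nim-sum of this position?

1

Nim-sum: 3 ⊕ 2 = 1.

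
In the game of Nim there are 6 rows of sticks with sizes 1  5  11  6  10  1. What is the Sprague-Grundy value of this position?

Bitwise XOR of the heap sizes:
  0001  (1)
  0101  (5)
  1011  (11)
  0110  (6)
  1010  (10)
  0001  (1)
  ----
  0010  (2)

2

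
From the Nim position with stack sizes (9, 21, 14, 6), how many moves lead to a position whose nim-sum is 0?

In binary:
  01001  (9)
  10101  (21)
  01110  (14)
  00110  (6)
  -----
  10100  (20)
The overall nim-sum is X = 20. A stack of size p has a winning move iff p XOR X < p (reduce it to p XOR X).
  9: 9 XOR 20 = 29 ≥ 9 — no move.
  21: 21 XOR 20 = 1 < 21 — winning move (to 1).
  14: 14 XOR 20 = 26 ≥ 14 — no move.
  6: 6 XOR 20 = 18 ≥ 6 — no move.
That gives 1 winning move.

1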